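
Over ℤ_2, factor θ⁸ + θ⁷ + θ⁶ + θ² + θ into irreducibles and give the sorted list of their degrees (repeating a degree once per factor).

Write h(θ) = θ⁸ + θ⁷ + θ⁶ + θ² + θ.
Roots in ℤ_2: h(0) = 0 → root; h(1) = 1.
Linear factors from roots: (θ).
Complete factorization: h(θ) = (θ)·(θ³ + θ + 1)·(θ⁴ + θ³ + 1).
Factor degrees with multiplicity: 1 + 3 + 4 = 8.

1, 3, 4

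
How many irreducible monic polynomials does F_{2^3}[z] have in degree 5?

x^(8^5) − x is the product of all monic irreducibles of degree dividing 5; Möbius inversion gives N = (1/5) Σ μ(5/d)·8^d.
Divisors of 5: 1, 5; μ(5/d) for each: -1, 1.
Σ = − 8^1 + 8^5 = 32760.
N = 32760/5 = 6552.

6552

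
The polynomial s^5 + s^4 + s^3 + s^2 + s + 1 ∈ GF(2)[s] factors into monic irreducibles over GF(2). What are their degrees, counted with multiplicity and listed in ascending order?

Write h(s) = s^5 + s^4 + s^3 + s^2 + s + 1.
Roots in GF(2): h(0) = 1; h(1) = 0 → root.
Linear factors from roots: (s + 1).
Complete factorization: h(s) = (s + 1)·(s^2 + s + 1)^2.
Factor degrees with multiplicity: 1 + 2 + 2 = 5.

1, 2, 2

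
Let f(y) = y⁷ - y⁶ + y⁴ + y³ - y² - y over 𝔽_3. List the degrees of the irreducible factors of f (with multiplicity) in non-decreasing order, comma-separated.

Roots in 𝔽_3: f(0) = 0 → root; f(1) = 0 → root; f(2) = 1.
Linear factors from roots: (y), (y - 1).
Complete factorization: f(y) = (y)·(y - 1)·(y² + 1)·(y³ - y + 1).
Factor degrees with multiplicity: 1 + 1 + 2 + 3 = 7.

1, 1, 2, 3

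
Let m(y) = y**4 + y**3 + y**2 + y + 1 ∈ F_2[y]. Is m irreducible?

Check for roots in F_2: m(0) = 1; m(1) = 1.
No roots, so no linear factors.
Monic irreducibles of degree 2 over GF(2): y**2 + y + 1.
None of them divide m (all give nonzero remainder).
No irreducible factor of degree ≤ 2 exists, so m is irreducible over GF(2).

Yes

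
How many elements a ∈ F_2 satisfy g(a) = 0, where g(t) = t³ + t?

Evaluate at each of the 2 elements of F_2:
g(0) = 0 → root; g(1) = 0 → root.
Roots: {0, 1}.

2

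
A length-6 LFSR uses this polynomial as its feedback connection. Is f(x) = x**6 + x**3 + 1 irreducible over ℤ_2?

Check for roots in ℤ_2: f(0) = 1; f(1) = 1.
No roots, so no linear factors.
Monic irreducibles of degree 2 over GF(2): x**2 + x + 1.
None of them divide f (all give nonzero remainder).
Monic irreducibles of degree 3 over GF(2): x**3 + x + 1, x**3 + x**2 + 1.
None of them divide f (all give nonzero remainder).
No irreducible factor of degree ≤ 3 exists, so f is irreducible over GF(2).

Yes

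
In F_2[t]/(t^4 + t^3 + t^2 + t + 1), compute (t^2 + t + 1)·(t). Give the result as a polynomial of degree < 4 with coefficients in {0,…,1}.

Multiply in F_2[t]: (t^2 + t + 1)·(t) = t^3 + t^2 + t.
Reduced: t^3 + t^2 + t.

t^3 + t^2 + t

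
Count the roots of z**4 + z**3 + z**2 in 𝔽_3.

Write f(z) = z**4 + z**3 + z**2.
Evaluate at each of the 3 elements of 𝔽_3:
f(0) = 0 → root; f(1) = 0 → root; f(2) = 1.
Roots: {0, 1}.

2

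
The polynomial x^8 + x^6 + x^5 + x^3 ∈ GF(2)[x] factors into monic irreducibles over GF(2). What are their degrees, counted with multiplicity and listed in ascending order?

Write f(x) = x^8 + x^6 + x^5 + x^3.
Roots in GF(2): f(0) = 0 → root; f(1) = 0 → root.
Linear factors from roots: (x), (x + 1).
Complete factorization: f(x) = (x)^3·(x + 1)^3·(x^2 + x + 1).
Factor degrees with multiplicity: 1 + 1 + 1 + 1 + 1 + 1 + 2 = 8.

1, 1, 1, 1, 1, 1, 2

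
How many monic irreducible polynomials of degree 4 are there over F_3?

x^(3^4) − x is the product of all monic irreducibles of degree dividing 4; Möbius inversion gives N = (1/4) Σ μ(4/d)·3^d.
Divisors of 4: 1, 2, 4; μ(4/d) for each: 0, -1, 1.
Σ = − 3^2 + 3^4 = 72.
N = 72/4 = 18.

18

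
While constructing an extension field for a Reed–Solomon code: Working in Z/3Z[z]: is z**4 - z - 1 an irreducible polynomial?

Write h(z) = z**4 - z - 1.
Check for roots in Z/3Z: h(0) = 2; h(1) = 2; h(2) = 1.
No roots, so no linear factors.
Monic irreducibles of degree 2 over GF(3): z**2 + 1, z**2 + z - 1, z**2 - z - 1.
None of them divide h (all give nonzero remainder).
No irreducible factor of degree ≤ 2 exists, so h is irreducible over GF(3).

Yes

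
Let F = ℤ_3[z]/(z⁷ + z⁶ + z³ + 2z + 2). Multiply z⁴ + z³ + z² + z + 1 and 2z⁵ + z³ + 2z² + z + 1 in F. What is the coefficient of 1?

Multiply in ℤ_3[z]: (z⁴ + z³ + z² + z + 1)·(2z⁵ + z³ + 2z² + z + 1) = 2z⁹ + 2z⁸ + 2z⁶ + 2z⁴ + 2z³ + z² + 2z + 1.
Reduce using z⁷ ≡ 2z⁶ + 2z³ + z + 1 (mod z⁷ + z⁶ + z³ + 2z + 2).
Reduced: 2z⁶ + z⁵ + 2z⁴ + z³ + 2z + 1.

1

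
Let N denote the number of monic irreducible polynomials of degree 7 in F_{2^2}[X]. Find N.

The number of monic irreducibles of degree 7 over GF(4) is (1/7)·Σ_{d∣7} μ(7/d) 4^d.
Divisors of 7: 1, 7; μ(7/d) for each: -1, 1.
Σ = − 4^1 + 4^7 = 16380.
N = 16380/7 = 2340.

2340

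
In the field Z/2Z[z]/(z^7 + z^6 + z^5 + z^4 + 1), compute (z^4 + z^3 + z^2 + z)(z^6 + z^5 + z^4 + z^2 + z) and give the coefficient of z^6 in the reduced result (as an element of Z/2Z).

Multiply in Z/2Z[z]: (z^4 + z^3 + z^2 + z)·(z^6 + z^5 + z^4 + z^2 + z) = z^10 + z^8 + z^7 + z^6 + z^5 + z^2.
Reduce using z^7 ≡ z^6 + z^5 + z^4 + 1 (mod z^7 + z^6 + z^5 + z^4 + 1).
Reduced: z^6 + z^3 + z.

1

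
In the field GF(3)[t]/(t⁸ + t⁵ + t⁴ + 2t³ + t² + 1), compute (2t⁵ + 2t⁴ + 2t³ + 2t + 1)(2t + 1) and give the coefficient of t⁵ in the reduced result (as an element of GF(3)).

0

Multiply in GF(3)[t]: (2t⁵ + 2t⁴ + 2t³ + 2t + 1)·(2t + 1) = t⁶ + 2t³ + t² + t + 1.
Reduced: t⁶ + 2t³ + t² + t + 1.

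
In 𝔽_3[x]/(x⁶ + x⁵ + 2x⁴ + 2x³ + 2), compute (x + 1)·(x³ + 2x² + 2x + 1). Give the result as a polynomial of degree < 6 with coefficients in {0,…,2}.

Multiply in 𝔽_3[x]: (x + 1)·(x³ + 2x² + 2x + 1) = x⁴ + x² + 1.
Reduced: x⁴ + x² + 1.

x^4 + x^2 + 1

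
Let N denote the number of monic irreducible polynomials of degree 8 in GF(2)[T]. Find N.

30

By the necklace-counting formula, N_2(8) = (1/8) Σ_{d|8} μ(8/d)·2^d.
Divisors of 8: 1, 2, 4, 8; μ(8/d) for each: 0, 0, -1, 1.
Σ = − 2^4 + 2^8 = 240.
N = 240/8 = 30.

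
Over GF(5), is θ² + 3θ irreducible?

Write f(θ) = θ² + 3θ.
Check for roots in GF(5): f(0) = 0 → root; f(1) = 4; f(2) = 0 → root; f(3) = 3; f(4) = 3.
f(0) = 0, so (θ) divides f(θ); f is reducible.

No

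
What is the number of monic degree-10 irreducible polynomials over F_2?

99

x^(2^10) − x is the product of all monic irreducibles of degree dividing 10; Möbius inversion gives N = (1/10) Σ μ(10/d)·2^d.
Divisors of 10: 1, 2, 5, 10; μ(10/d) for each: 1, -1, -1, 1.
Σ = 2^1 − 2^2 − 2^5 + 2^10 = 990.
N = 990/10 = 99.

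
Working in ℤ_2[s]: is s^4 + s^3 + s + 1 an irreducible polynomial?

No

Write f(s) = s^4 + s^3 + s + 1.
Check for roots in ℤ_2: f(0) = 1; f(1) = 0 → root.
f(1) = 0, so (s − 1) divides f(s); f is reducible.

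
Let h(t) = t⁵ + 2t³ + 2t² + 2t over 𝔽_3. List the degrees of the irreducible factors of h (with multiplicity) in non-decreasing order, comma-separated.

1, 1, 1, 2

Roots in 𝔽_3: h(0) = 0 → root; h(1) = 1; h(2) = 0 → root.
Linear factors from roots: (t), (t + 1).
Complete factorization: h(t) = (t)·(t + 1)^2·(t² + t + 2).
Factor degrees with multiplicity: 1 + 1 + 1 + 2 = 5.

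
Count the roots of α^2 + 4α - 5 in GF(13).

2

Write f(α) = α^2 + 4α - 5.
Evaluate at each of the 13 elements of GF(13):
f(0) = 8; f(1) = 0 → root; f(2) = 7; f(3) = 3; f(4) = 1; f(5) = 1; f(6) = 3; f(7) = 7; f(8) = 0 → root; f(9) = 8; f(10) = 5; f(11) = 4; f(12) = 5.
Roots: {1, 8}.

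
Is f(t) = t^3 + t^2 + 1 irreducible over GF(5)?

Yes

Check for roots in GF(5): f(0) = 1; f(1) = 3; f(2) = 3; f(3) = 2; f(4) = 1.
No roots. A degree-3 polynomial over a field with no linear factor is irreducible.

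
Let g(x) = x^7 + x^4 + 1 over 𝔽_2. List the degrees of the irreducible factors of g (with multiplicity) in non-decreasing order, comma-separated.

Roots in 𝔽_2: g(0) = 1; g(1) = 1.
Complete factorization: g(x) = (x^7 + x^4 + 1).
Factor degrees with multiplicity: 7 = 7.

7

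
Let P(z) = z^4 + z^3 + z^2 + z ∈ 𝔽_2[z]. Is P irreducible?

No

Check for roots in 𝔽_2: P(0) = 0 → root; P(1) = 0 → root.
P(0) = 0, so (z) divides P(z); P is reducible.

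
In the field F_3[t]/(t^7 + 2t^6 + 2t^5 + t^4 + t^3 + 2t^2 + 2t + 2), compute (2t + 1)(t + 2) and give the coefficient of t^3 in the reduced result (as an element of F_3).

Multiply in F_3[t]: (2t + 1)·(t + 2) = 2t^2 + 2t + 2.
Reduced: 2t^2 + 2t + 2.

0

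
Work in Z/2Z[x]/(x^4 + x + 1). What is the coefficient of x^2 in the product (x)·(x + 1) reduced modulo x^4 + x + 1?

1

Multiply in Z/2Z[x]: (x)·(x + 1) = x^2 + x.
Reduced: x^2 + x.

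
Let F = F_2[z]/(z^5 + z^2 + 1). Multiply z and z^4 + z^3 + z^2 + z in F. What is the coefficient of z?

0

Multiply in F_2[z]: (z)·(z^4 + z^3 + z^2 + z) = z^5 + z^4 + z^3 + z^2.
Reduce using z^5 ≡ z^2 + 1 (mod z^5 + z^2 + 1).
Reduced: z^4 + z^3 + 1.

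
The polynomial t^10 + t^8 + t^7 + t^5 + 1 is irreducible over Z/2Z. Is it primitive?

Yes

Write f(t) = t^10 + t^8 + t^7 + t^5 + 1.
|GF(2^10)^×| = 2^10 − 1 = 1023. Prime factorization: 1023 = 3·11·31.
f is primitive ⇔ t has order 1023 in GF(2)[t]/(f), i.e. t^(1023/q) ≠ 1 for each prime q | 1023.
t^(341) mod f = t^7 + t^6 + t^5 + t^2 + t + 1.
t^(93) mod f = t^9 + t^6 + t^4 + t^3.
t^(33) mod f = t^8 + t^7 + t^4 + t + 1.
None equal 1, so t has full order 1023; f is primitive.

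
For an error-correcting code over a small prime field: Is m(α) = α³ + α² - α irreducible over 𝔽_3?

No

Check for roots in 𝔽_3: m(0) = 0 → root; m(1) = 1; m(2) = 1.
m(0) = 0, so (α) divides m(α); m is reducible.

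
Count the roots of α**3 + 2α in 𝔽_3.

Write h(α) = α**3 + 2α.
Evaluate at each of the 3 elements of 𝔽_3:
h(0) = 0 → root; h(1) = 0 → root; h(2) = 0 → root.
Roots: {0, 1, 2}.

3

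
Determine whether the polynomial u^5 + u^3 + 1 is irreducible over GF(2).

Yes

Write P(u) = u^5 + u^3 + 1.
Check for roots in GF(2): P(0) = 1; P(1) = 1.
No roots, so no linear factors.
Monic irreducibles of degree 2 over GF(2): u^2 + u + 1.
None of them divide P (all give nonzero remainder).
No irreducible factor of degree ≤ 2 exists, so P is irreducible over GF(2).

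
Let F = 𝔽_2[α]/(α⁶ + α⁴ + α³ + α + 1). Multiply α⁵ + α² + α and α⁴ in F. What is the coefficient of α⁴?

0

Multiply in 𝔽_2[α]: (α⁵ + α² + α)·(α⁴) = α⁹ + α⁶ + α⁵.
Reduce using α⁶ ≡ α⁴ + α³ + α + 1 (mod α⁶ + α⁴ + α³ + α + 1).
Reduced: α³ + α² + α.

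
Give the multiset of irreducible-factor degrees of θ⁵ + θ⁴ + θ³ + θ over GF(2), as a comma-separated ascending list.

Write h(θ) = θ⁵ + θ⁴ + θ³ + θ.
Roots in GF(2): h(0) = 0 → root; h(1) = 0 → root.
Linear factors from roots: (θ), (θ + 1).
Complete factorization: h(θ) = (θ)·(θ + 1)·(θ³ + θ + 1).
Factor degrees with multiplicity: 1 + 1 + 3 = 5.

1, 1, 3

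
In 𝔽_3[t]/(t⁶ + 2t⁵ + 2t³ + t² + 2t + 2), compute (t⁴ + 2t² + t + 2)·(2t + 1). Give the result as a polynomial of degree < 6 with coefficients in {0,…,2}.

2t^5 + t^4 + t^3 + t^2 + 2t + 2

Multiply in 𝔽_3[t]: (t⁴ + 2t² + t + 2)·(2t + 1) = 2t⁵ + t⁴ + t³ + t² + 2t + 2.
Reduced: 2t⁵ + t⁴ + t³ + t² + 2t + 2.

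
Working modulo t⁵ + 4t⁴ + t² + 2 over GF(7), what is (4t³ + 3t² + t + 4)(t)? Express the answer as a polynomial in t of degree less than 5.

Multiply in GF(7)[t]: (4t³ + 3t² + t + 4)·(t) = 4t⁴ + 3t³ + t² + 4t.
Reduced: 4t⁴ + 3t³ + t² + 4t.

4t^4 + 3t^3 + t^2 + 4t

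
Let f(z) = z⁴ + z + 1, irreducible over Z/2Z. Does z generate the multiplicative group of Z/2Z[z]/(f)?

|GF(2^4)^×| = 2^4 − 1 = 15. Prime factorization: 15 = 3·5.
f is primitive ⇔ z has order 15 in GF(2)[z]/(f), i.e. z^(15/q) ≠ 1 for each prime q | 15.
z^(5) mod f = z² + z.
z^(3) mod f = z³.
None equal 1, so z has full order 15; f is primitive.

Yes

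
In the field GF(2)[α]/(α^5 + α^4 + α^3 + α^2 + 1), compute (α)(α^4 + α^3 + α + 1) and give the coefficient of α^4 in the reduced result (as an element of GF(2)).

0

Multiply in GF(2)[α]: (α)·(α^4 + α^3 + α + 1) = α^5 + α^4 + α^2 + α.
Reduce using α^5 ≡ α^4 + α^3 + α^2 + 1 (mod α^5 + α^4 + α^3 + α^2 + 1).
Reduced: α^3 + α + 1.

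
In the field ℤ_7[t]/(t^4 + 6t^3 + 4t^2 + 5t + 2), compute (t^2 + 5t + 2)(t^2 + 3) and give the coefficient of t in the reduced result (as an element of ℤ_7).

Multiply in ℤ_7[t]: (t^2 + 5t + 2)·(t^2 + 3) = t^4 + 5t^3 + 5t^2 + t + 6.
Reduce using t^4 ≡ t^3 + 3t^2 + 2t + 5 (mod t^4 + 6t^3 + 4t^2 + 5t + 2).
Reduced: 6t^3 + t^2 + 3t + 4.

3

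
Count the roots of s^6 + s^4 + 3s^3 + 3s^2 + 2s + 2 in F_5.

0

Write P(s) = s^6 + s^4 + 3s^3 + 3s^2 + 2s + 2.
Evaluate at each of the 5 elements of F_5:
P(0) = 2; P(1) = 2; P(2) = 2; P(3) = 1; P(4) = 2.
No element is a root.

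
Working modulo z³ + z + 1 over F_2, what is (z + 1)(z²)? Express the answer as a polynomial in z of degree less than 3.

z^2 + z + 1

Multiply in F_2[z]: (z + 1)·(z²) = z³ + z².
Reduce using z³ ≡ z + 1 (mod z³ + z + 1).
Reduced: z² + z + 1.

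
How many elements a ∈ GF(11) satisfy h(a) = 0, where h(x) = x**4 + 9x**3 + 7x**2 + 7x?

1

Evaluate at each of the 11 elements of GF(11):
h(0) = 0 → root; h(1) = 2; h(2) = 9; h(3) = 1; h(4) = 4; h(5) = 2; h(6) = 3; h(7) = 6; h(8) = 1; h(9) = 2; h(10) = 3.
Roots: {0}.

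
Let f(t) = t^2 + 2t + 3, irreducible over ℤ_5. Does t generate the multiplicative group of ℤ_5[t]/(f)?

Yes

|GF(5^2)^×| = 5^2 − 1 = 24. Prime factorization: 24 = 2^3·3.
f is primitive ⇔ t has order 24 in GF(5)[t]/(f), i.e. t^(24/q) ≠ 1 for each prime q | 24.
t^(12) mod f = 4.
t^(8) mod f = 4t + 1.
None equal 1, so t has full order 24; f is primitive.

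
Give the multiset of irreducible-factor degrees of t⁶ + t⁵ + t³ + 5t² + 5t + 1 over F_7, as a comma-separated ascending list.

Write h(t) = t⁶ + t⁵ + t³ + 5t² + 5t + 1.
Linear factors from roots: (t + 6), (t + 3), (t + 2), (t + 1).
Complete factorization: h(t) = (t + 1)·(t + 2)·(t + 3)·(t + 6)·(t² + 3t + 1).
Factor degrees with multiplicity: 1 + 1 + 1 + 1 + 2 = 6.

1, 1, 1, 1, 2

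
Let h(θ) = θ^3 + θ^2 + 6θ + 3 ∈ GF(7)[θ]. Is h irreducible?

Check for roots in GF(7): h(0) = 3; h(1) = 4; h(2) = 6; h(3) = 1; h(4) = 2; h(5) = 1; h(6) = 4.
No roots. A degree-3 polynomial over a field with no linear factor is irreducible.

Yes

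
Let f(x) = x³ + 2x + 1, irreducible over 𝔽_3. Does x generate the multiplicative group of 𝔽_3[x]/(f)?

Yes

|GF(3^3)^×| = 3^3 − 1 = 26. Prime factorization: 26 = 2·13.
f is primitive ⇔ x has order 26 in GF(3)[x]/(f), i.e. x^(26/q) ≠ 1 for each prime q | 26.
x^(13) mod f = 2.
x^(2) mod f = x².
None equal 1, so x has full order 26; f is primitive.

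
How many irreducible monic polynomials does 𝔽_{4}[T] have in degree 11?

381300

The number of monic irreducibles of degree 11 over GF(4) is (1/11)·Σ_{d∣11} μ(11/d) 4^d.
Divisors of 11: 1, 11; μ(11/d) for each: -1, 1.
Σ = − 4^1 + 4^11 = 4194300.
N = 4194300/11 = 381300.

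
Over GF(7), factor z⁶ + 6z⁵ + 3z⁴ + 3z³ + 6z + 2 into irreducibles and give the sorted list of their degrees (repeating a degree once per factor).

1, 1, 2, 2

Write f(z) = z⁶ + 6z⁵ + 3z⁴ + 3z³ + 6z + 2.
Linear factors from roots: (z + 6).
Complete factorization: f(z) = (z + 6)^2·(z² + 2z + 3)·(z² + 6z + 3).
Factor degrees with multiplicity: 1 + 1 + 2 + 2 = 6.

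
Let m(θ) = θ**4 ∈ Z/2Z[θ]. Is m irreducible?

No

Check for roots in Z/2Z: m(0) = 0 → root; m(1) = 1.
m(0) = 0, so (θ) divides m(θ); m is reducible.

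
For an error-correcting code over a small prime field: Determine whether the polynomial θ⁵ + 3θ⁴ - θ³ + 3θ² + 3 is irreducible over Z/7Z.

No

Write m(θ) = θ⁵ + 3θ⁴ - θ³ + 3θ² + 3.
Check for roots in Z/7Z: m(0) = 3; m(1) = 2; m(2) = 3; m(3) = 6; m(4) = 1; m(5) = 4; m(6) = 2.
No roots, so no linear factors.
Degree-2 irreducible divisors: test the 21 monic irreducibles of degree 2 over GF(7).
θ² - 3θ + 1 divides m: m(θ) = (θ² - 3θ + 1)·(θ³ - θ² + 2θ + 3).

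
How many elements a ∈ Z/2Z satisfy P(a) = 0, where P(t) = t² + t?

2

Evaluate at each of the 2 elements of Z/2Z:
P(0) = 0 → root; P(1) = 0 → root.
Roots: {0, 1}.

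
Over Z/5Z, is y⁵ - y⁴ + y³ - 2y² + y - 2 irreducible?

Write h(y) = y⁵ - y⁴ + y³ - 2y² + y - 2.
Check for roots in Z/5Z: h(0) = 3; h(1) = 3; h(2) = 1; h(3) = 2; h(4) = 2.
No roots, so no linear factors.
Degree-2 irreducible divisors: test the 10 monic irreducibles of degree 2 over GF(5).
None of them divide h (all give nonzero remainder).
No irreducible factor of degree ≤ 2 exists, so h is irreducible over GF(5).

Yes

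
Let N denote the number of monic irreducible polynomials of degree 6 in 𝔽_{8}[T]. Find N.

43596

The number of monic irreducibles of degree 6 over GF(8) is (1/6)·Σ_{d∣6} μ(6/d) 8^d.
Divisors of 6: 1, 2, 3, 6; μ(6/d) for each: 1, -1, -1, 1.
Σ = 8^1 − 8^2 − 8^3 + 8^6 = 261576.
N = 261576/6 = 43596.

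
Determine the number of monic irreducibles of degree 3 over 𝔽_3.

8

The number of monic irreducibles of degree 3 over GF(3) is (1/3)·Σ_{d∣3} μ(3/d) 3^d.
Divisors of 3: 1, 3; μ(3/d) for each: -1, 1.
Σ = − 3^1 + 3^3 = 24.
N = 24/3 = 8.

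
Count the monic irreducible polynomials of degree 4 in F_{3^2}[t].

x^(9^4) − x is the product of all monic irreducibles of degree dividing 4; Möbius inversion gives N = (1/4) Σ μ(4/d)·9^d.
Divisors of 4: 1, 2, 4; μ(4/d) for each: 0, -1, 1.
Σ = − 9^2 + 9^4 = 6480.
N = 6480/4 = 1620.

1620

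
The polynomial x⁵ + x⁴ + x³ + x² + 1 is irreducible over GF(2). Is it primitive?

Yes

Write f(x) = x⁵ + x⁴ + x³ + x² + 1.
|GF(2^5)^×| = 2^5 − 1 = 31. Prime factorization: 31 = 31.
f is primitive ⇔ x has order 31 in GF(2)[x]/(f), i.e. x^(31/q) ≠ 1 for each prime q | 31.
x^(1) mod f = x.
None equal 1, so x has full order 31; f is primitive.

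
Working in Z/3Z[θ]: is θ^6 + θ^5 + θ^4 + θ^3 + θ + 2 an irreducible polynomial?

Write g(θ) = θ^6 + θ^5 + θ^4 + θ^3 + θ + 2.
Check for roots in Z/3Z: g(0) = 2; g(1) = 1; g(2) = 1.
No roots, so no linear factors.
Monic irreducibles of degree 2 over GF(3): θ^2 + 1, θ^2 + θ + 2, θ^2 + 2θ + 2.
None of them divide g (all give nonzero remainder).
Degree-3 irreducible divisors: test the 8 monic irreducibles of degree 3 over GF(3).
None of them divide g (all give nonzero remainder).
No irreducible factor of degree ≤ 3 exists, so g is irreducible over GF(3).

Yes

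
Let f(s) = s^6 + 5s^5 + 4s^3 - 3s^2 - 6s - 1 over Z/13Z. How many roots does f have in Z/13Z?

Evaluate at each of the 13 elements of Z/13Z:
f(0) = 12; f(1) = 0 → root; f(2) = 10; f(3) = 4; f(4) = 0 → root; f(5) = 2; f(6) = 0 → root; f(7) = 1; f(8) = 0 → root; f(9) = 8; f(10) = 7; f(11) = 1; f(12) = 7.
Roots: {1, 4, 6, 8}.

4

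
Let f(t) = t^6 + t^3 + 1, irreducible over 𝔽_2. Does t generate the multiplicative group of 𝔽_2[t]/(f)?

No

|GF(2^6)^×| = 2^6 − 1 = 63. Prime factorization: 63 = 3^2·7.
f is primitive ⇔ t has order 63 in GF(2)[t]/(f), i.e. t^(63/q) ≠ 1 for each prime q | 63.
t^(21) mod f = t^3.
t^(9) mod f = 1
Since t^(9) = 1, the order of t divides 9 < 63; not primitive.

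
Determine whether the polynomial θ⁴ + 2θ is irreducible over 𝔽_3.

No

Write f(θ) = θ⁴ + 2θ.
Check for roots in 𝔽_3: f(0) = 0 → root; f(1) = 0 → root; f(2) = 2.
f(0) = 0, so (θ) divides f(θ); f is reducible.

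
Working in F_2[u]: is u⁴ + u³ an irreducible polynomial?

Write h(u) = u⁴ + u³.
Check for roots in F_2: h(0) = 0 → root; h(1) = 0 → root.
h(0) = 0, so (u) divides h(u); h is reducible.

No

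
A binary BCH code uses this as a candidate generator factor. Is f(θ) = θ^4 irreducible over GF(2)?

No

Check for roots in GF(2): f(0) = 0 → root; f(1) = 1.
f(0) = 0, so (θ) divides f(θ); f is reducible.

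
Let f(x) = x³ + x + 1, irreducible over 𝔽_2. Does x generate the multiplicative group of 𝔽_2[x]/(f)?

Yes

|GF(2^3)^×| = 2^3 − 1 = 7. Prime factorization: 7 = 7.
f is primitive ⇔ x has order 7 in GF(2)[x]/(f), i.e. x^(7/q) ≠ 1 for each prime q | 7.
x^(1) mod f = x.
None equal 1, so x has full order 7; f is primitive.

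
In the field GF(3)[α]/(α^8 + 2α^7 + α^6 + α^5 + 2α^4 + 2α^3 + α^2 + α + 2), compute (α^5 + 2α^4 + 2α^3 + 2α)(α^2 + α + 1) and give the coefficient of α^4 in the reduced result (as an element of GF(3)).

1

Multiply in GF(3)[α]: (α^5 + 2α^4 + 2α^3 + 2α)·(α^2 + α + 1) = α^7 + 2α^5 + α^4 + α^3 + 2α^2 + 2α.
Reduced: α^7 + 2α^5 + α^4 + α^3 + 2α^2 + 2α.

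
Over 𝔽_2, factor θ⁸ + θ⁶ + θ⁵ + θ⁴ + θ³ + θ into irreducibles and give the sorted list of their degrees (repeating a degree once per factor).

1, 1, 2, 2, 2

Write f(θ) = θ⁸ + θ⁶ + θ⁵ + θ⁴ + θ³ + θ.
Roots in 𝔽_2: f(0) = 0 → root; f(1) = 0 → root.
Linear factors from roots: (θ), (θ + 1).
Complete factorization: f(θ) = (θ)·(θ + 1)·(θ² + θ + 1)^3.
Factor degrees with multiplicity: 1 + 1 + 2 + 2 + 2 = 8.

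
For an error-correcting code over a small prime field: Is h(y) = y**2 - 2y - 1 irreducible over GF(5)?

Yes

Check for roots in GF(5): h(0) = 4; h(1) = 3; h(2) = 4; h(3) = 2; h(4) = 2.
No roots. A degree-2 polynomial over a field with no linear factor is irreducible.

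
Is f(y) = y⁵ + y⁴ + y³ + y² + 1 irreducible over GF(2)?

Yes

Check for roots in GF(2): f(0) = 1; f(1) = 1.
No roots, so no linear factors.
Monic irreducibles of degree 2 over GF(2): y² + y + 1.
None of them divide f (all give nonzero remainder).
No irreducible factor of degree ≤ 2 exists, so f is irreducible over GF(2).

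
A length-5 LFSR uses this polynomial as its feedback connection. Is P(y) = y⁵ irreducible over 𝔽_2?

Check for roots in 𝔽_2: P(0) = 0 → root; P(1) = 1.
P(0) = 0, so (y) divides P(y); P is reducible.

No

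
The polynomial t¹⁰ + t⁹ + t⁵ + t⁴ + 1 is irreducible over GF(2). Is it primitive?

No

Write f(t) = t¹⁰ + t⁹ + t⁵ + t⁴ + 1.
|GF(2^10)^×| = 2^10 − 1 = 1023. Prime factorization: 1023 = 3·11·31.
f is primitive ⇔ t has order 1023 in GF(2)[t]/(f), i.e. t^(1023/q) ≠ 1 for each prime q | 1023.
t^(341) mod f = 1
t^(93) mod f = t⁷ + t⁵ + t⁴ + t² + 1.
t^(33) mod f = t⁷ + t⁶ + t⁵ + t⁴ + t + 1.
Since t^(341) = 1, the order of t divides 341 < 1023; not primitive.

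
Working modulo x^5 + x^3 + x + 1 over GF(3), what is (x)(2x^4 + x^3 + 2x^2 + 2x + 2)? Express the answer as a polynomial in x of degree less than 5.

x^4 + 2x^2 + 1

Multiply in GF(3)[x]: (x)·(2x^4 + x^3 + 2x^2 + 2x + 2) = 2x^5 + x^4 + 2x^3 + 2x^2 + 2x.
Reduce using x^5 ≡ 2x^3 + 2x + 2 (mod x^5 + x^3 + x + 1).
Reduced: x^4 + 2x^2 + 1.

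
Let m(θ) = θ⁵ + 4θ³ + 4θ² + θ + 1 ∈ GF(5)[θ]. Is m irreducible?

Yes

Check for roots in GF(5): m(0) = 1; m(1) = 1; m(2) = 3; m(3) = 1; m(4) = 4.
No roots, so no linear factors.
Degree-2 irreducible divisors: test the 10 monic irreducibles of degree 2 over GF(5).
None of them divide m (all give nonzero remainder).
No irreducible factor of degree ≤ 2 exists, so m is irreducible over GF(5).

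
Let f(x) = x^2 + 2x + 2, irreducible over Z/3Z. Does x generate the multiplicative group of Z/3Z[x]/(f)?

Yes

|GF(3^2)^×| = 3^2 − 1 = 8. Prime factorization: 8 = 2^3.
f is primitive ⇔ x has order 8 in GF(3)[x]/(f), i.e. x^(8/q) ≠ 1 for each prime q | 8.
x^(4) mod f = 2.
None equal 1, so x has full order 8; f is primitive.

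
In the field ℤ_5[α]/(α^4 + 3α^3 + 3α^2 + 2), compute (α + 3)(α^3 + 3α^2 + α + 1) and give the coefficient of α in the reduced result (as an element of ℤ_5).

4

Multiply in ℤ_5[α]: (α + 3)·(α^3 + 3α^2 + α + 1) = α^4 + α^3 + 4α + 3.
Reduce using α^4 ≡ 2α^3 + 2α^2 + 3 (mod α^4 + 3α^3 + 3α^2 + 2).
Reduced: 3α^3 + 2α^2 + 4α + 1.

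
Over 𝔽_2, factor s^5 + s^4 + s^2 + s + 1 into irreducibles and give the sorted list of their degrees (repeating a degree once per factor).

5

Write f(s) = s^5 + s^4 + s^2 + s + 1.
Roots in 𝔽_2: f(0) = 1; f(1) = 1.
Complete factorization: f(s) = (s^5 + s^4 + s^2 + s + 1).
Factor degrees with multiplicity: 5 = 5.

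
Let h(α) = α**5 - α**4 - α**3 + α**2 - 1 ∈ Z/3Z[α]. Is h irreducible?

Yes

Check for roots in Z/3Z: h(0) = 2; h(1) = 2; h(2) = 2.
No roots, so no linear factors.
Monic irreducibles of degree 2 over GF(3): α**2 + 1, α**2 + α - 1, α**2 - α - 1.
None of them divide h (all give nonzero remainder).
No irreducible factor of degree ≤ 2 exists, so h is irreducible over GF(3).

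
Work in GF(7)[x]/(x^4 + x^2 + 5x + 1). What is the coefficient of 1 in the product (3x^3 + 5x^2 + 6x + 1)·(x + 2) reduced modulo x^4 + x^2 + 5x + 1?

6

Multiply in GF(7)[x]: (3x^3 + 5x^2 + 6x + 1)·(x + 2) = 3x^4 + 4x^3 + 2x^2 + 6x + 2.
Reduce using x^4 ≡ 6x^2 + 2x + 6 (mod x^4 + x^2 + 5x + 1).
Reduced: 4x^3 + 6x^2 + 5x + 6.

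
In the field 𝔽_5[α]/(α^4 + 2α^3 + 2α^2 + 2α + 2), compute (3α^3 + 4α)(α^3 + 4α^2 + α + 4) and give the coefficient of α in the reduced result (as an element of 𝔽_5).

1

Multiply in 𝔽_5[α]: (3α^3 + 4α)·(α^3 + 4α^2 + α + 4) = 3α^6 + 2α^5 + 2α^4 + 3α^3 + 4α^2 + α.
Reduce using α^4 ≡ 3α^3 + 3α^2 + 3α + 3 (mod α^4 + 2α^3 + 2α^2 + 2α + 2).
Reduced: 2α^3 + 3α^2 + α + 2.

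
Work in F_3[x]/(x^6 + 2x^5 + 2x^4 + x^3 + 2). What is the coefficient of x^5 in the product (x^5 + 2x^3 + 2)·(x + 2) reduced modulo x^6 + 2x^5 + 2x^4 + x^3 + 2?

0

Multiply in F_3[x]: (x^5 + 2x^3 + 2)·(x + 2) = x^6 + 2x^5 + 2x^4 + x^3 + 2x + 1.
Reduce using x^6 ≡ x^5 + x^4 + 2x^3 + 1 (mod x^6 + 2x^5 + 2x^4 + x^3 + 2).
Reduced: 2x + 2.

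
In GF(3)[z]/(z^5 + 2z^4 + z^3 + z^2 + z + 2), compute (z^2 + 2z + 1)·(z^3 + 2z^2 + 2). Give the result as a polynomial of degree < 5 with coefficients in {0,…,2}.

2z^4 + z^3

Multiply in GF(3)[z]: (z^2 + 2z + 1)·(z^3 + 2z^2 + 2) = z^5 + z^4 + 2z^3 + z^2 + z + 2.
Reduce using z^5 ≡ z^4 + 2z^3 + 2z^2 + 2z + 1 (mod z^5 + 2z^4 + z^3 + z^2 + z + 2).
Reduced: 2z^4 + z^3.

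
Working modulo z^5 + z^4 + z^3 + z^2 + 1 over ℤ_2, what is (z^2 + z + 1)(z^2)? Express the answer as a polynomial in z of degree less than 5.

Multiply in ℤ_2[z]: (z^2 + z + 1)·(z^2) = z^4 + z^3 + z^2.
Reduced: z^4 + z^3 + z^2.

z^4 + z^3 + z^2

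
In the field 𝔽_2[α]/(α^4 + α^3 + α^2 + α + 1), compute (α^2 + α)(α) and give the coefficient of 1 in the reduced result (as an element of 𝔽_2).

0

Multiply in 𝔽_2[α]: (α^2 + α)·(α) = α^3 + α^2.
Reduced: α^3 + α^2.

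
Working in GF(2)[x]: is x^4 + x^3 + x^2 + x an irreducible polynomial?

No

Write m(x) = x^4 + x^3 + x^2 + x.
Check for roots in GF(2): m(0) = 0 → root; m(1) = 0 → root.
m(0) = 0, so (x) divides m(x); m is reducible.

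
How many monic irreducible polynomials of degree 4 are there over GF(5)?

150

By the necklace-counting formula, N_5(4) = (1/4) Σ_{d|4} μ(4/d)·5^d.
Divisors of 4: 1, 2, 4; μ(4/d) for each: 0, -1, 1.
Σ = − 5^2 + 5^4 = 600.
N = 600/4 = 150.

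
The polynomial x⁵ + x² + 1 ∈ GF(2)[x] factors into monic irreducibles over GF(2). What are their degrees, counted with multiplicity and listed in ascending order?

5

Write f(x) = x⁵ + x² + 1.
Roots in GF(2): f(0) = 1; f(1) = 1.
Complete factorization: f(x) = (x⁵ + x² + 1).
Factor degrees with multiplicity: 5 = 5.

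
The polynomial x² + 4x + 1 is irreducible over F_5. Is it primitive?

No

Write f(x) = x² + 4x + 1.
|GF(5^2)^×| = 5^2 − 1 = 24. Prime factorization: 24 = 2^3·3.
f is primitive ⇔ x has order 24 in GF(5)[x]/(f), i.e. x^(24/q) ≠ 1 for each prime q | 24.
x^(12) mod f = 1
x^(8) mod f = x + 4.
Since x^(12) = 1, the order of x divides 12 < 24; not primitive.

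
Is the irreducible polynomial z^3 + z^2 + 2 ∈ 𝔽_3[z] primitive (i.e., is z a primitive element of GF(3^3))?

Write f(z) = z^3 + z^2 + 2.
|GF(3^3)^×| = 3^3 − 1 = 26. Prime factorization: 26 = 2·13.
f is primitive ⇔ z has order 26 in GF(3)[z]/(f), i.e. z^(26/q) ≠ 1 for each prime q | 26.
z^(13) mod f = 1
z^(2) mod f = z^2.
Since z^(13) = 1, the order of z divides 13 < 26; not primitive.

No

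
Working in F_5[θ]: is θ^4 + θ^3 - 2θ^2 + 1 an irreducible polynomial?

Yes

Write h(θ) = θ^4 + θ^3 - 2θ^2 + 1.
Check for roots in F_5: h(0) = 1; h(1) = 1; h(2) = 2; h(3) = 1; h(4) = 4.
No roots, so no linear factors.
Degree-2 irreducible divisors: test the 10 monic irreducibles of degree 2 over GF(5).
None of them divide h (all give nonzero remainder).
No irreducible factor of degree ≤ 2 exists, so h is irreducible over GF(5).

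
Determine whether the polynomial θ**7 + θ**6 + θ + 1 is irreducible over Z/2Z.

Write g(θ) = θ**7 + θ**6 + θ + 1.
Check for roots in Z/2Z: g(0) = 1; g(1) = 0 → root.
g(1) = 0, so (θ − 1) divides g(θ); g is reducible.

No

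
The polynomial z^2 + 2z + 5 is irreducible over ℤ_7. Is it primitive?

Write f(z) = z^2 + 2z + 5.
|GF(7^2)^×| = 7^2 − 1 = 48. Prime factorization: 48 = 2^4·3.
f is primitive ⇔ z has order 48 in GF(7)[z]/(f), i.e. z^(48/q) ≠ 1 for each prime q | 48.
z^(24) mod f = 6.
z^(16) mod f = 4.
None equal 1, so z has full order 48; f is primitive.

Yes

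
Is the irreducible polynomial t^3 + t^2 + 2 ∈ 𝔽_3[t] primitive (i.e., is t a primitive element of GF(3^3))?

No

Write f(t) = t^3 + t^2 + 2.
|GF(3^3)^×| = 3^3 − 1 = 26. Prime factorization: 26 = 2·13.
f is primitive ⇔ t has order 26 in GF(3)[t]/(f), i.e. t^(26/q) ≠ 1 for each prime q | 26.
t^(13) mod f = 1
t^(2) mod f = t^2.
Since t^(13) = 1, the order of t divides 13 < 26; not primitive.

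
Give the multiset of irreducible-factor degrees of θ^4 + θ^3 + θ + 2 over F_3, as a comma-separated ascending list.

Write g(θ) = θ^4 + θ^3 + θ + 2.
Roots in F_3: g(0) = 2; g(1) = 2; g(2) = 1.
Complete factorization: g(θ) = (θ^2 + 1)·(θ^2 + θ + 2).
Factor degrees with multiplicity: 2 + 2 = 4.

2, 2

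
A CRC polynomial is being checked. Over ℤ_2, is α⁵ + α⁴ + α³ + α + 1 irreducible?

Write P(α) = α⁵ + α⁴ + α³ + α + 1.
Check for roots in ℤ_2: P(0) = 1; P(1) = 1.
No roots, so no linear factors.
Monic irreducibles of degree 2 over GF(2): α² + α + 1.
None of them divide P (all give nonzero remainder).
No irreducible factor of degree ≤ 2 exists, so P is irreducible over GF(2).

Yes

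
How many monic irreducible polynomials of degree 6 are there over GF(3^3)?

Gauss's count: N_{27}(6) = (1/6) Σ_{d|6} μ(6/d)·27^d.
Divisors of 6: 1, 2, 3, 6; μ(6/d) for each: 1, -1, -1, 1.
Σ = 27^1 − 27^2 − 27^3 + 27^6 = 387400104.
N = 387400104/6 = 64566684.

64566684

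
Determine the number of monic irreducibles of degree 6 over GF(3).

116

Gauss's count: N_{3}(6) = (1/6) Σ_{d|6} μ(6/d)·3^d.
Divisors of 6: 1, 2, 3, 6; μ(6/d) for each: 1, -1, -1, 1.
Σ = 3^1 − 3^2 − 3^3 + 3^6 = 696.
N = 696/6 = 116.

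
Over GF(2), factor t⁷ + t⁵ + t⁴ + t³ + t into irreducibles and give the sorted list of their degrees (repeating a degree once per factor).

1, 2, 4

Write h(t) = t⁷ + t⁵ + t⁴ + t³ + t.
Roots in GF(2): h(0) = 0 → root; h(1) = 1.
Linear factors from roots: (t).
Complete factorization: h(t) = (t)·(t² + t + 1)·(t⁴ + t³ + t² + t + 1).
Factor degrees with multiplicity: 1 + 2 + 4 = 7.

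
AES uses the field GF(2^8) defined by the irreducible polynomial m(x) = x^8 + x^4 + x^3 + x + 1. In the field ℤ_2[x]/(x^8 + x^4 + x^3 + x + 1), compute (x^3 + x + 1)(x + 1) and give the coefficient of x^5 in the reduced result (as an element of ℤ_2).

Multiply in ℤ_2[x]: (x^3 + x + 1)·(x + 1) = x^4 + x^3 + x^2 + 1.
Reduced: x^4 + x^3 + x^2 + 1.

0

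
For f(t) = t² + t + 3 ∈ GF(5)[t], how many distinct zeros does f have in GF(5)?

2

Evaluate at each of the 5 elements of GF(5):
f(0) = 3; f(1) = 0 → root; f(2) = 4; f(3) = 0 → root; f(4) = 3.
Roots: {1, 3}.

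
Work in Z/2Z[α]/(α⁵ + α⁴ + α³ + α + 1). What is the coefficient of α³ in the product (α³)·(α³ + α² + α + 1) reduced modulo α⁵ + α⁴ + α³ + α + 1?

Multiply in Z/2Z[α]: (α³)·(α³ + α² + α + 1) = α⁶ + α⁵ + α⁴ + α³.
Reduce using α⁵ ≡ α⁴ + α³ + α + 1 (mod α⁵ + α⁴ + α³ + α + 1).
Reduced: α³ + α² + α.

1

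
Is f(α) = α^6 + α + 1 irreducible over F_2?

Yes

Check for roots in F_2: f(0) = 1; f(1) = 1.
No roots, so no linear factors.
Monic irreducibles of degree 2 over GF(2): α^2 + α + 1.
None of them divide f (all give nonzero remainder).
Monic irreducibles of degree 3 over GF(2): α^3 + α + 1, α^3 + α^2 + 1.
None of them divide f (all give nonzero remainder).
No irreducible factor of degree ≤ 3 exists, so f is irreducible over GF(2).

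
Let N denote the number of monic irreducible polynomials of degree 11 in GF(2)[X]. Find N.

186

Gauss's count: N_{2}(11) = (1/11) Σ_{d|11} μ(11/d)·2^d.
Divisors of 11: 1, 11; μ(11/d) for each: -1, 1.
Σ = − 2^1 + 2^11 = 2046.
N = 2046/11 = 186.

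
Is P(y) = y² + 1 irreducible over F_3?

Check for roots in F_3: P(0) = 1; P(1) = 2; P(2) = 2.
No roots. A degree-2 polynomial over a field with no linear factor is irreducible.

Yes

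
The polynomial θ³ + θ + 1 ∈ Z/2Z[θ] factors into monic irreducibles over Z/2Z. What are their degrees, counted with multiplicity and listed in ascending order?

3

Write h(θ) = θ³ + θ + 1.
Roots in Z/2Z: h(0) = 1; h(1) = 1.
Complete factorization: h(θ) = (θ³ + θ + 1).
Factor degrees with multiplicity: 3 = 3.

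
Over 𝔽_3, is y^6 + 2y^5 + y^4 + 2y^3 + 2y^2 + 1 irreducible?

No

Write m(y) = y^6 + 2y^5 + y^4 + 2y^3 + 2y^2 + 1.
Check for roots in 𝔽_3: m(0) = 1; m(1) = 0 → root; m(2) = 1.
m(1) = 0, so (y − 1) divides m(y); m is reducible.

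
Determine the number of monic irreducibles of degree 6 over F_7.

19544

Gauss's count: N_{7}(6) = (1/6) Σ_{d|6} μ(6/d)·7^d.
Divisors of 6: 1, 2, 3, 6; μ(6/d) for each: 1, -1, -1, 1.
Σ = 7^1 − 7^2 − 7^3 + 7^6 = 117264.
N = 117264/6 = 19544.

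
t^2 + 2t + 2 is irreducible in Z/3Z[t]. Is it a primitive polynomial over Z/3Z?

Yes

Write f(t) = t^2 + 2t + 2.
|GF(3^2)^×| = 3^2 − 1 = 8. Prime factorization: 8 = 2^3.
f is primitive ⇔ t has order 8 in GF(3)[t]/(f), i.e. t^(8/q) ≠ 1 for each prime q | 8.
t^(4) mod f = 2.
None equal 1, so t has full order 8; f is primitive.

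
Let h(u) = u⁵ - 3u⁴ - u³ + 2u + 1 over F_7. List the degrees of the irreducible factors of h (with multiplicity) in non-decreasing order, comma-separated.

Linear factors from roots: (u - 1).
Complete factorization: h(u) = (u - 1)·(u² + u - 1)·(u² - 3u + 1).
Factor degrees with multiplicity: 1 + 2 + 2 = 5.

1, 2, 2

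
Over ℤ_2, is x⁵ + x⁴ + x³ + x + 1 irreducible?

Yes

Write P(x) = x⁵ + x⁴ + x³ + x + 1.
Check for roots in ℤ_2: P(0) = 1; P(1) = 1.
No roots, so no linear factors.
Monic irreducibles of degree 2 over GF(2): x² + x + 1.
None of them divide P (all give nonzero remainder).
No irreducible factor of degree ≤ 2 exists, so P is irreducible over GF(2).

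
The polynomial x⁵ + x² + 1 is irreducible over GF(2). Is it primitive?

Yes

Write f(x) = x⁵ + x² + 1.
|GF(2^5)^×| = 2^5 − 1 = 31. Prime factorization: 31 = 31.
f is primitive ⇔ x has order 31 in GF(2)[x]/(f), i.e. x^(31/q) ≠ 1 for each prime q | 31.
x^(1) mod f = x.
None equal 1, so x has full order 31; f is primitive.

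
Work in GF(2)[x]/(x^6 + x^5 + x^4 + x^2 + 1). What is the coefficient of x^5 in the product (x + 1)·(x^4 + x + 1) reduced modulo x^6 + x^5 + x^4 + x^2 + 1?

1

Multiply in GF(2)[x]: (x + 1)·(x^4 + x + 1) = x^5 + x^4 + x^2 + 1.
Reduced: x^5 + x^4 + x^2 + 1.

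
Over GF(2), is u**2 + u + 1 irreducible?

Write h(u) = u**2 + u + 1.
Check for roots in GF(2): h(0) = 1; h(1) = 1.
No roots. A degree-2 polynomial over a field with no linear factor is irreducible.

Yes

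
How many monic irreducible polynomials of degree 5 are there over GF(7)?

3360

x^(7^5) − x is the product of all monic irreducibles of degree dividing 5; Möbius inversion gives N = (1/5) Σ μ(5/d)·7^d.
Divisors of 5: 1, 5; μ(5/d) for each: -1, 1.
Σ = − 7^1 + 7^5 = 16800.
N = 16800/5 = 3360.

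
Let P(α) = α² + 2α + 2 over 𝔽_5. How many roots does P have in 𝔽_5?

Evaluate at each of the 5 elements of 𝔽_5:
P(0) = 2; P(1) = 0 → root; P(2) = 0 → root; P(3) = 2; P(4) = 1.
Roots: {1, 2}.

2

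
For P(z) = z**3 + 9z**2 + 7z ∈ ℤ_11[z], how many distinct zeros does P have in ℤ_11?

Evaluate at each of the 11 elements of ℤ_11:
P(0) = 0 → root; P(1) = 6; P(2) = 3; P(3) = 8; P(4) = 5; P(5) = 0 → root; P(6) = 10; P(7) = 8; P(8) = 0 → root; P(9) = 3; P(10) = 1.
Roots: {0, 5, 8}.

3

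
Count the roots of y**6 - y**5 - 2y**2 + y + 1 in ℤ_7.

3

Write f(y) = y**6 - y**5 - 2y**2 + y + 1.
Evaluate at each of the 7 elements of ℤ_7:
f(0) = 1; f(1) = 0 → root; f(2) = 6; f(3) = 3; f(4) = 0 → root; f(5) = 3; f(6) = 0 → root.
Roots: {1, 4, 6}.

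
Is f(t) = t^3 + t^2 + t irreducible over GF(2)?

Check for roots in GF(2): f(0) = 0 → root; f(1) = 1.
f(0) = 0, so (t) divides f(t); f is reducible.

No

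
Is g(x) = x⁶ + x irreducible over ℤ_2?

Check for roots in ℤ_2: g(0) = 0 → root; g(1) = 0 → root.
g(0) = 0, so (x) divides g(x); g is reducible.

No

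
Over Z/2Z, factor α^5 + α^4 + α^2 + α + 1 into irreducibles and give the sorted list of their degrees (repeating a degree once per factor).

5

Write f(α) = α^5 + α^4 + α^2 + α + 1.
Roots in Z/2Z: f(0) = 1; f(1) = 1.
Complete factorization: f(α) = (α^5 + α^4 + α^2 + α + 1).
Factor degrees with multiplicity: 5 = 5.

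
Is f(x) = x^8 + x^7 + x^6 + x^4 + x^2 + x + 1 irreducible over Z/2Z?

Check for roots in Z/2Z: f(0) = 1; f(1) = 1.
No roots, so no linear factors.
Monic irreducibles of degree 2 over GF(2): x^2 + x + 1.
None of them divide f (all give nonzero remainder).
Monic irreducibles of degree 3 over GF(2): x^3 + x + 1, x^3 + x^2 + 1.
None of them divide f (all give nonzero remainder).
Monic irreducibles of degree 4 over GF(2): x^4 + x + 1, x^4 + x^3 + 1, x^4 + x^3 + x^2 + x + 1.
None of them divide f (all give nonzero remainder).
No irreducible factor of degree ≤ 4 exists, so f is irreducible over GF(2).

Yes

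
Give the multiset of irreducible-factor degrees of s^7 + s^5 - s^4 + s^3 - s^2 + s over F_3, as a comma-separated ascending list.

1, 1, 2, 3

Write f(s) = s^7 + s^5 - s^4 + s^3 - s^2 + s.
Roots in F_3: f(0) = 0 → root; f(1) = 2; f(2) = 0 → root.
Linear factors from roots: (s), (s + 1).
Complete factorization: f(s) = (s)·(s + 1)·(s^2 + 1)·(s^3 - s^2 + s + 1).
Factor degrees with multiplicity: 1 + 1 + 2 + 3 = 7.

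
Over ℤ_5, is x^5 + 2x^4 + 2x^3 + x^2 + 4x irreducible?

Write h(x) = x^5 + 2x^4 + 2x^3 + x^2 + 4x.
Check for roots in ℤ_5: h(0) = 0 → root; h(1) = 0 → root; h(2) = 2; h(3) = 0 → root; h(4) = 1.
h(0) = 0, so (x) divides h(x); h is reducible.

No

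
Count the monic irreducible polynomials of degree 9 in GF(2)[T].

x^(2^9) − x is the product of all monic irreducibles of degree dividing 9; Möbius inversion gives N = (1/9) Σ μ(9/d)·2^d.
Divisors of 9: 1, 3, 9; μ(9/d) for each: 0, -1, 1.
Σ = − 2^3 + 2^9 = 504.
N = 504/9 = 56.

56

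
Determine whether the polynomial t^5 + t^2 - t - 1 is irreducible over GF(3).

Write m(t) = t^5 + t^2 - t - 1.
Check for roots in GF(3): m(0) = 2; m(1) = 0 → root; m(2) = 0 → root.
m(1) = 0, so (t − 1) divides m(t); m is reducible.

No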